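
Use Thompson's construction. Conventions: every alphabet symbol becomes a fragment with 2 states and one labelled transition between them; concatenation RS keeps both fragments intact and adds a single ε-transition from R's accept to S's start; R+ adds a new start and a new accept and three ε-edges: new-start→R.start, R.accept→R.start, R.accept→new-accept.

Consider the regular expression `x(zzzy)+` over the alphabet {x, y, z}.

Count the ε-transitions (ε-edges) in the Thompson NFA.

7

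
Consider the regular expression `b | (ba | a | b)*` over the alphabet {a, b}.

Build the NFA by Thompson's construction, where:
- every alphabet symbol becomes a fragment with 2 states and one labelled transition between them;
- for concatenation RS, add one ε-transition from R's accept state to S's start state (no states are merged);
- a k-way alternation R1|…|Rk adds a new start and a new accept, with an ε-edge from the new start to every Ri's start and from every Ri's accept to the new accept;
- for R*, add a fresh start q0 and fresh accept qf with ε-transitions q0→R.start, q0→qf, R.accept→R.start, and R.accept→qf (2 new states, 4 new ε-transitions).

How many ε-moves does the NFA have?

15

Building bottom-up:
Each of the 5 symbol leaves contributes 0 ε-transitions.
  ba — 1 ε-transition
  ba | a | b — 7 ε-transitions
  (ba | a | b)* — 11 ε-transitions
  b | (ba | a | b)* — 15 ε-transitions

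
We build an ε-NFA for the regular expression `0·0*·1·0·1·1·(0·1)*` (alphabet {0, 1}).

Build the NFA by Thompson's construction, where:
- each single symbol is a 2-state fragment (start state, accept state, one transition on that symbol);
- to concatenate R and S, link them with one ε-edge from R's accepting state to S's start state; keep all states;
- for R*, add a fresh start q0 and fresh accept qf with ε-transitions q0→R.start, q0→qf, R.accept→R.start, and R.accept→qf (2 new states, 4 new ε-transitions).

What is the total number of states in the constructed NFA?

Bottom-up over the parse tree:
Each of the 8 symbol leaves contributes a 2-state fragment.
  0* : 4 states
  0·1 : 4 states
  (0·1)* : 6 states
  0·0*·1·0·1·1·(0·1)* : 20 states

20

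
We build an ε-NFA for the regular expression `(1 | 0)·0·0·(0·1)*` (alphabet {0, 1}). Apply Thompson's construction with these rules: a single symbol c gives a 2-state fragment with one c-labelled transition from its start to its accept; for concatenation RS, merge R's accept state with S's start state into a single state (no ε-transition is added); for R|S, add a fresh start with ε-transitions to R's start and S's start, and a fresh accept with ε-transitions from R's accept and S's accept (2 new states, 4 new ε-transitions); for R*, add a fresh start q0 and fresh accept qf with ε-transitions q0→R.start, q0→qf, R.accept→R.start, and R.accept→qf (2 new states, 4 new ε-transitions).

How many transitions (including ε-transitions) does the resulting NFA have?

14

Recursing over subexpressions:
Each of the 6 symbol leaves contributes 1 transition (1 symbol, 0 ε).
  1 | 0 : 6 transitions (2 symbol, 4 ε)
  0·1 : 2 transitions (2 symbol, 0 ε)
  (0·1)* : 6 transitions (2 symbol, 4 ε)
  (1 | 0)·0·0·(0·1)* : 14 transitions (6 symbol, 8 ε)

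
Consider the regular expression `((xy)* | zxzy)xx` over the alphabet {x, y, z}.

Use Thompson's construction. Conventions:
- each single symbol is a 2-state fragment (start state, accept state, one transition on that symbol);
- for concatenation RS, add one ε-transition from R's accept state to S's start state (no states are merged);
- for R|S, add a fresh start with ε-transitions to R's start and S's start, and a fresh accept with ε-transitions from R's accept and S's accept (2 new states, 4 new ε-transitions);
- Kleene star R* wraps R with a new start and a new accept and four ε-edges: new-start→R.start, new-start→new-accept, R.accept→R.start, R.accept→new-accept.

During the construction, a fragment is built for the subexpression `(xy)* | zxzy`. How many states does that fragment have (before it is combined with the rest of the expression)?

Fragment for `(xy)* | zxzy`:
Each of the 6 symbol leaves contributes a 2-state fragment.
  xy → 4 states
  (xy)* → 6 states
  zxzy → 8 states
  (xy)* | zxzy → 16 states

16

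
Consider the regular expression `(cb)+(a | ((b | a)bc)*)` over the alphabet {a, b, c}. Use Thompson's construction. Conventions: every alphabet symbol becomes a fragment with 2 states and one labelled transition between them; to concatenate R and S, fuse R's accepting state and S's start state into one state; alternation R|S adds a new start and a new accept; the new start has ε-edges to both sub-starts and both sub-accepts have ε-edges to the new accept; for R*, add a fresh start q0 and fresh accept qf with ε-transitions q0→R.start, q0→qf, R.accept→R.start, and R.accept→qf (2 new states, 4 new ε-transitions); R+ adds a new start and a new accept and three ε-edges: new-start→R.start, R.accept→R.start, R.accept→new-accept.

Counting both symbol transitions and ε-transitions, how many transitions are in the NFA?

Recursing over subexpressions:
Each of the 7 symbol leaves contributes 1 transition (1 symbol, 0 ε).
  cb → 2 transitions (2 symbol, 0 ε)
  (cb)+ → 5 transitions (2 symbol, 3 ε)
  b | a → 6 transitions (2 symbol, 4 ε)
  (b | a)bc → 8 transitions (4 symbol, 4 ε)
  ((b | a)bc)* → 12 transitions (4 symbol, 8 ε)
  a | ((b | a)bc)* → 17 transitions (5 symbol, 12 ε)
  (cb)+(a | ((b | a)bc)*) → 22 transitions (7 symbol, 15 ε)

22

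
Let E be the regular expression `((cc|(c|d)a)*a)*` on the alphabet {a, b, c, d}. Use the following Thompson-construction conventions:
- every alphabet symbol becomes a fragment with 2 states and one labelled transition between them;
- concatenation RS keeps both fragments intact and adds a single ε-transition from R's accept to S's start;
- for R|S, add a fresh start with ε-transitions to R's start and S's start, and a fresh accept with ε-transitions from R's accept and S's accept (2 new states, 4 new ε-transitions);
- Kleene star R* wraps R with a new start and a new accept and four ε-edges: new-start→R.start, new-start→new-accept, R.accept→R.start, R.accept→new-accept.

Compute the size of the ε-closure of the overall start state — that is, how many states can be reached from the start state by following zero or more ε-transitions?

Let C(F) = |ε-closure(F.start)| within fragment F, and note whether F accepts ε. Symbol fragments have C = 1 and do not accept ε. Then:
  cc : C equals the left operand's closure size = 1 (its accept is not ε-reachable, so the closure stops there)
  c|d : C = 1 + 1 + 1 = 3 (the new accept is not ε-reachable since no branch accepts ε)
  (c|d)a : same as the first factor's closure: C = 3
  cc|(c|d)a : C = 1 + 1 + 3 = 5 (the new accept is not ε-reachable since no branch accepts ε)
  (cc|(c|d)a)* : the star's fresh start ε-reaches both the body's start and the fresh accept: C = 2 + 5 = 7
  (cc|(c|d)a)*a : C = 7 + 1 = 8 (closure spills across the concat boundary because the left factor accepts ε)
  ((cc|(c|d)a)*a)* : the star's fresh start ε-reaches both the body's start and the fresh accept: C = 2 + 8 = 10

10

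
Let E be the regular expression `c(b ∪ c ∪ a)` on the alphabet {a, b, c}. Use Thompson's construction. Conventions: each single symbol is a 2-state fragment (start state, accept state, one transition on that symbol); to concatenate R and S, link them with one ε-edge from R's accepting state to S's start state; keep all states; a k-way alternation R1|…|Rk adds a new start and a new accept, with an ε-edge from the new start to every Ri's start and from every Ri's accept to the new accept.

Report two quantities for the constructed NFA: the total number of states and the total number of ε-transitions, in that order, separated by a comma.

10, 7

Building bottom-up:
Each of the 4 symbol leaves contributes 2 states and 0 ε-transitions.
  b ∪ c ∪ a : 8 states, 6 ε-transitions
  c(b ∪ c ∪ a) : 10 states, 7 ε-transitions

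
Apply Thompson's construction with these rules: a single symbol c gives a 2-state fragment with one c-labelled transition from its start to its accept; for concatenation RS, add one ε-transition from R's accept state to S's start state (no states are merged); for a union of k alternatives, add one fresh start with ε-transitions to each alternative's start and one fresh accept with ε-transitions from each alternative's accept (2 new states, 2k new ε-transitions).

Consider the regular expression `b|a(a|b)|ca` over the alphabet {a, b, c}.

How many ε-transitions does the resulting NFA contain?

Recursing over subexpressions:
Each of the 6 symbol leaves contributes 0 ε-transitions.
  a|b → 4 ε-transitions
  a(a|b) → 5 ε-transitions
  ca → 1 ε-transition
  b|a(a|b)|ca → 12 ε-transitions

12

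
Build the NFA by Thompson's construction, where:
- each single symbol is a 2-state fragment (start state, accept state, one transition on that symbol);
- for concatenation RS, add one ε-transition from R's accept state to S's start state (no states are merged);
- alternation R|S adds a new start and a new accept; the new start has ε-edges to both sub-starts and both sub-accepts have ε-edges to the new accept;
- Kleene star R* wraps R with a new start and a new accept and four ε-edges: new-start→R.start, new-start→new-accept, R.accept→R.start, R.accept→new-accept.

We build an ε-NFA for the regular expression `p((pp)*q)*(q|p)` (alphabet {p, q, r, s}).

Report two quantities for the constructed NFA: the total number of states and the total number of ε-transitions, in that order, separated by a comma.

Per subexpression:
Each of the 6 symbol leaves contributes 2 states and 0 ε-transitions.
  pp : 4 states, 1 ε-transition
  (pp)* : 6 states, 5 ε-transitions
  (pp)*q : 8 states, 6 ε-transitions
  ((pp)*q)* : 10 states, 10 ε-transitions
  q|p : 6 states, 4 ε-transitions
  p((pp)*q)*(q|p) : 18 states, 16 ε-transitions

18, 16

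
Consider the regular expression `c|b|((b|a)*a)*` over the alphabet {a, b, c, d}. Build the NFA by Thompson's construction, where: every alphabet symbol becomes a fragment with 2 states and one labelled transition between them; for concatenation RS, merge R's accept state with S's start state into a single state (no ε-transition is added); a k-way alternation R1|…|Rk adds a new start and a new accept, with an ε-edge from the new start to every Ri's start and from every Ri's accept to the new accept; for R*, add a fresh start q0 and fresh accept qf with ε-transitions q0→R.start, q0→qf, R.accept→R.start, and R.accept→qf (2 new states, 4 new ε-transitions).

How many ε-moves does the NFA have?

Per subexpression:
Each of the 5 symbol leaves contributes 0 ε-transitions.
  b|a = 4 ε-transitions
  (b|a)* = 8 ε-transitions
  (b|a)*a = 8 ε-transitions
  ((b|a)*a)* = 12 ε-transitions
  c|b|((b|a)*a)* = 18 ε-transitions

18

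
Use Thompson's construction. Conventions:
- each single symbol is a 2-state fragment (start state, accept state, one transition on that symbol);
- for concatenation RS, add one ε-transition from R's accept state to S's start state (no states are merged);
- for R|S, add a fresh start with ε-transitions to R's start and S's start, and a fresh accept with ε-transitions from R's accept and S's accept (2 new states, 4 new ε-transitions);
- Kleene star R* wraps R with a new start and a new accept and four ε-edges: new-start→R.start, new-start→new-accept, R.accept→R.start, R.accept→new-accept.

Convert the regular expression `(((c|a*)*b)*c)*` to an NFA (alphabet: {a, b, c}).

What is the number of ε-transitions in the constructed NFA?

22

By structural recursion:
Each of the 4 symbol leaves contributes 0 ε-transitions.
  a* : 4 ε-transitions
  c|a* : 8 ε-transitions
  (c|a*)* : 12 ε-transitions
  (c|a*)*b : 13 ε-transitions
  ((c|a*)*b)* : 17 ε-transitions
  ((c|a*)*b)*c : 18 ε-transitions
  (((c|a*)*b)*c)* : 22 ε-transitions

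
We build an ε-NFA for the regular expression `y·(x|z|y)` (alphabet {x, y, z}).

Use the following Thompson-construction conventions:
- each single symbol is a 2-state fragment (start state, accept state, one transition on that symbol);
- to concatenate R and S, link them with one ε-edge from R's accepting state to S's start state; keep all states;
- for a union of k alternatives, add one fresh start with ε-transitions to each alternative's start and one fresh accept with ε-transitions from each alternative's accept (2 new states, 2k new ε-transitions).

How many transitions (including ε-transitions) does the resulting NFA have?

11

Per subexpression:
Each of the 4 symbol leaves contributes 1 transition (1 symbol, 0 ε).
  x|z|y → 9 transitions (3 symbol, 6 ε)
  y·(x|z|y) → 11 transitions (4 symbol, 7 ε)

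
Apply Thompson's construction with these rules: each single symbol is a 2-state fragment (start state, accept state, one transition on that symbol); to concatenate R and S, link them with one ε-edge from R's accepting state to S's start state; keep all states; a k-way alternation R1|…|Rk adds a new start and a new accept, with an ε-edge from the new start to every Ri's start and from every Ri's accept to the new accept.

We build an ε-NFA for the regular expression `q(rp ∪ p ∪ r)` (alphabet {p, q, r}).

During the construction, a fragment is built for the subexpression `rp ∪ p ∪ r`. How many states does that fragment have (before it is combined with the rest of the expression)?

Fragment for `rp ∪ p ∪ r`:
Each of the 4 symbol leaves contributes a 2-state fragment.
  rp → 4 states
  rp ∪ p ∪ r → 10 states

10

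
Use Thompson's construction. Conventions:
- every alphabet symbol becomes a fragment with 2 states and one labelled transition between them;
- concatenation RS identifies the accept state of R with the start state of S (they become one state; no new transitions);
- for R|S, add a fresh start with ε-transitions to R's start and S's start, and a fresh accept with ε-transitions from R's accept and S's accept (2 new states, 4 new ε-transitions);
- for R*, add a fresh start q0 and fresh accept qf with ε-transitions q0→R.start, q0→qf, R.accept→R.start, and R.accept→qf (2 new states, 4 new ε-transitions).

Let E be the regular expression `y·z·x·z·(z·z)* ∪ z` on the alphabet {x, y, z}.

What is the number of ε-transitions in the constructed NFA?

Building bottom-up:
Each of the 7 symbol leaves contributes 0 ε-transitions.
  z·z — 0 ε-transitions
  (z·z)* — 4 ε-transitions
  y·z·x·z·(z·z)* — 4 ε-transitions
  y·z·x·z·(z·z)* ∪ z — 8 ε-transitions

8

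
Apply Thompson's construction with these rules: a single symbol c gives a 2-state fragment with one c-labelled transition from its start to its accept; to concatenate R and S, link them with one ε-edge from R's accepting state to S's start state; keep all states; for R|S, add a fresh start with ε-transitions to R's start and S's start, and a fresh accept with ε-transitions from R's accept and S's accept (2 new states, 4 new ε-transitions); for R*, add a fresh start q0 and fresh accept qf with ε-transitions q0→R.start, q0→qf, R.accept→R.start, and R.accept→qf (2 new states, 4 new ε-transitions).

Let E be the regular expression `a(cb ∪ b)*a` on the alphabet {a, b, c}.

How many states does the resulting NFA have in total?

Bottom-up over the parse tree:
Each of the 5 symbol leaves contributes a 2-state fragment.
  cb → 4 states
  cb ∪ b → 8 states
  (cb ∪ b)* → 10 states
  a(cb ∪ b)*a → 14 states

14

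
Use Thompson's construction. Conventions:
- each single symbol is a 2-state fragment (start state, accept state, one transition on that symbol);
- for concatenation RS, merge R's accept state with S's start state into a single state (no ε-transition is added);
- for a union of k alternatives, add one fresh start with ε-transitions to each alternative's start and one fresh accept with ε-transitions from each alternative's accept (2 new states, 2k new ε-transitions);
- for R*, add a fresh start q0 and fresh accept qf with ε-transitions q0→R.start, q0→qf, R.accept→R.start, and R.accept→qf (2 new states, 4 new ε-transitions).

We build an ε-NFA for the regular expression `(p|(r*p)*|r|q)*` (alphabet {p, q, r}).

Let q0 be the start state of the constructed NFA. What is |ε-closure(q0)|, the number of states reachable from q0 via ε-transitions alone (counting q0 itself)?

12

Let C(F) = |ε-closure(F.start)| within fragment F, and note whether F accepts ε. Symbol fragments have C = 1 and do not accept ε. Then:
  r* — the star's fresh start ε-reaches both the body's start and the fresh accept: C = 2 + 1 = 3
  r*p — the left operand accepts ε, so the closure extends into the next operand (the shared merged state is already counted); C = 3 + (1−1) = 3
  (r*p)* — C = 1 (new start) + 3 (body) + 1 (new accept) = 5
  p|(r*p)*|r|q — new start ε-reaches every alternative's start; at least one alternative accepts ε, so the union's new accept is reached too: C = 1 + 1 + 5 + 1 + 1 + 1 = 10
  (p|(r*p)*|r|q)* — new start has ε-edges to the inner start and to the new accept, so C = 2 + 10 = 12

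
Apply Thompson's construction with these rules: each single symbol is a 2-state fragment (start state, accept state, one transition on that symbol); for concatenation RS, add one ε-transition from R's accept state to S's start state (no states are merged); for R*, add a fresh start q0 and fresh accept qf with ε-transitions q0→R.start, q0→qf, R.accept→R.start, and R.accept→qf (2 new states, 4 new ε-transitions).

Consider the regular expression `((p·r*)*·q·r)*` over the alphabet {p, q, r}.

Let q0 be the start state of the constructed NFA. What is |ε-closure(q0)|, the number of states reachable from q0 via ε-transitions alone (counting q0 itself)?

6

Compute the ε-closure size of each fragment's start state recursively; a symbol fragment's start has no outgoing ε-edge, so its closure is just itself (size 1).
  r* → C = 1 (new start) + 1 (body) + 1 (new accept) = 3
  p·r* → same as the first factor's closure: C = 1
  (p·r*)* → C = 1 (new start) + 1 (body) + 1 (new accept) = 3
  (p·r*)*·q·r → the left operand accepts ε, so the closure extends into the next operand (via the concat ε-link); C = 3 + 1 = 4
  ((p·r*)*·q·r)* → the star's fresh start ε-reaches both the body's start and the fresh accept: C = 2 + 4 = 6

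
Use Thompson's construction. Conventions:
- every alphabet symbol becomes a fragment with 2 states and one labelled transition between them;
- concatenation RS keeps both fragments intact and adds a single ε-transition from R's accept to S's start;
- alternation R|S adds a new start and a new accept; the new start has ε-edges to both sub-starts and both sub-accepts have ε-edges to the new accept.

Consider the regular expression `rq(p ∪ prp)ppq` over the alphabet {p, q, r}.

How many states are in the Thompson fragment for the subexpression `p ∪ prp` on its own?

10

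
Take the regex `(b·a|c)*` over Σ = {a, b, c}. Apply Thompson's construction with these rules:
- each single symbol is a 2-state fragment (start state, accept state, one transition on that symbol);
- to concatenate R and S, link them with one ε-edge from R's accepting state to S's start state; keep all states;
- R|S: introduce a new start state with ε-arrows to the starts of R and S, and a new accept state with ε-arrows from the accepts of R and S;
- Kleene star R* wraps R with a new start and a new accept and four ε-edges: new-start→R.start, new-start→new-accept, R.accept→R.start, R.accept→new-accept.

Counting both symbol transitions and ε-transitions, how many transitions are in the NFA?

12

Building bottom-up:
Each of the 3 symbol leaves contributes 1 transition (1 symbol, 0 ε).
  b·a : 3 transitions (2 symbol, 1 ε)
  b·a|c : 8 transitions (3 symbol, 5 ε)
  (b·a|c)* : 12 transitions (3 symbol, 9 ε)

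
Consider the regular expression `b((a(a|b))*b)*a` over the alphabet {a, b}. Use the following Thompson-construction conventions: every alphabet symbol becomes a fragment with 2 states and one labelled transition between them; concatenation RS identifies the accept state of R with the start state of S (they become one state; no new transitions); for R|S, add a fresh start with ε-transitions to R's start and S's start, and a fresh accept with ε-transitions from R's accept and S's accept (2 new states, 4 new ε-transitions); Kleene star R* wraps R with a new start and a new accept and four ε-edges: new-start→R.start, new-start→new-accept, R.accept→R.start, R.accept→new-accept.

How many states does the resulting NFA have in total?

14

Bottom-up over the parse tree:
Each of the 6 symbol leaves contributes a 2-state fragment.
  a|b — 6 states
  a(a|b) — 7 states
  (a(a|b))* — 9 states
  (a(a|b))*b — 10 states
  ((a(a|b))*b)* — 12 states
  b((a(a|b))*b)*a — 14 states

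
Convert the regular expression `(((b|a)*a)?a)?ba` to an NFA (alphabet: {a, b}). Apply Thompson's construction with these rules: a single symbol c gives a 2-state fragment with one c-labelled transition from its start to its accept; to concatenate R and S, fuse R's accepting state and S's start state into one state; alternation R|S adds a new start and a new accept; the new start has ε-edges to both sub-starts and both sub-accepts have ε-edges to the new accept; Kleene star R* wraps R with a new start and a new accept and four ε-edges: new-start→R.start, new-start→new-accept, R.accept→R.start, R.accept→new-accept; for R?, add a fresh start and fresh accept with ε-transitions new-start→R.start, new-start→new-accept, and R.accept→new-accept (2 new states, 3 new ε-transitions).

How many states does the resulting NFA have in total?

16

Bottom-up over the parse tree:
Each of the 6 symbol leaves contributes a 2-state fragment.
  b|a — 6 states
  (b|a)* — 8 states
  (b|a)*a — 9 states
  ((b|a)*a)? — 11 states
  ((b|a)*a)?a — 12 states
  (((b|a)*a)?a)? — 14 states
  (((b|a)*a)?a)?ba — 16 states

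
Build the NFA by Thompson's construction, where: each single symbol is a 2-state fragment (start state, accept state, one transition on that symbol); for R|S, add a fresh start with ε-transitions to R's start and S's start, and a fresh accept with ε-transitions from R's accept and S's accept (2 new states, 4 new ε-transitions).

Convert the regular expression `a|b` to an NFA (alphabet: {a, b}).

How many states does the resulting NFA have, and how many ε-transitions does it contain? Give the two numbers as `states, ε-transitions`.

Recursing over subexpressions:
Each of the 2 symbol leaves contributes 2 states and 0 ε-transitions.
  a|b → 6 states, 4 ε-transitions

6, 4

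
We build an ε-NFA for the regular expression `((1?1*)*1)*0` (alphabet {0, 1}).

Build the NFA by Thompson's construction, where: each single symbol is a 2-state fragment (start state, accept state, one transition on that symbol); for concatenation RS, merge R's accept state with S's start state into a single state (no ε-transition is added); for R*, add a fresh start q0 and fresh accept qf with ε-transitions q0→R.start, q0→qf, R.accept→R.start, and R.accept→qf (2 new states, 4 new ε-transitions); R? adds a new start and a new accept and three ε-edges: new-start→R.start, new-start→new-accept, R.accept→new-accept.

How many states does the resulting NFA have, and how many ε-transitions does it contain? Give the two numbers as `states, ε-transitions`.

By structural recursion:
Each of the 4 symbol leaves contributes 2 states and 0 ε-transitions.
  1? : 4 states, 3 ε-transitions
  1* : 4 states, 4 ε-transitions
  1?1* : 7 states, 7 ε-transitions
  (1?1*)* : 9 states, 11 ε-transitions
  (1?1*)*1 : 10 states, 11 ε-transitions
  ((1?1*)*1)* : 12 states, 15 ε-transitions
  ((1?1*)*1)*0 : 13 states, 15 ε-transitions

13, 15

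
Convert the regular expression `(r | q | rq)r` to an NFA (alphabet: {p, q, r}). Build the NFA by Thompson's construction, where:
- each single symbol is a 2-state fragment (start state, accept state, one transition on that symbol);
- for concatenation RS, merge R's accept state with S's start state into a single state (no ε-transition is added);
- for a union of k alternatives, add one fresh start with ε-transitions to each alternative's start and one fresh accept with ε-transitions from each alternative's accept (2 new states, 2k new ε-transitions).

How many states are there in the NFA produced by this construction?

10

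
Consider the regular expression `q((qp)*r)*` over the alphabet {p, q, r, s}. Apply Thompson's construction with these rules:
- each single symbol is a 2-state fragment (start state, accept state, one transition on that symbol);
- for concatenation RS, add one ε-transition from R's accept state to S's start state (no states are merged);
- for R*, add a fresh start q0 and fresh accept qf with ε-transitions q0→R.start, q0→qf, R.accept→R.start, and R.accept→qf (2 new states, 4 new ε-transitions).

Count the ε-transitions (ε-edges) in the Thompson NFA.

11

Building bottom-up:
Each of the 4 symbol leaves contributes 0 ε-transitions.
  qp : 1 ε-transition
  (qp)* : 5 ε-transitions
  (qp)*r : 6 ε-transitions
  ((qp)*r)* : 10 ε-transitions
  q((qp)*r)* : 11 ε-transitions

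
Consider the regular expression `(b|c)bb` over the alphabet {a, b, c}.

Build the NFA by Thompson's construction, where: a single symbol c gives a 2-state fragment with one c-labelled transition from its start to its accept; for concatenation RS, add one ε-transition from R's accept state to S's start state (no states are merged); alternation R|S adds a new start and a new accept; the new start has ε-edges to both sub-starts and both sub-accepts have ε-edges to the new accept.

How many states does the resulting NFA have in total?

Bottom-up over the parse tree:
Each of the 4 symbol leaves contributes a 2-state fragment.
  b|c = 6 states
  (b|c)bb = 10 states

10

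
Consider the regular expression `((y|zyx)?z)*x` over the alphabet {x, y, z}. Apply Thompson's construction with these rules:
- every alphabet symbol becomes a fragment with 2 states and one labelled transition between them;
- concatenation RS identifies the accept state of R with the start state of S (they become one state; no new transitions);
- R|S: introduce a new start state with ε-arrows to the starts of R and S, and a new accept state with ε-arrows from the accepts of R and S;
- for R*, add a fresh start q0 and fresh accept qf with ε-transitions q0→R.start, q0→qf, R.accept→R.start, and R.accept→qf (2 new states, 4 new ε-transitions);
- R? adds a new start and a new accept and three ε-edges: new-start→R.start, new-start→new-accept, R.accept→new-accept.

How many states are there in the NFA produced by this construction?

Per subexpression:
Each of the 6 symbol leaves contributes a 2-state fragment.
  zyx → 4 states
  y|zyx → 8 states
  (y|zyx)? → 10 states
  (y|zyx)?z → 11 states
  ((y|zyx)?z)* → 13 states
  ((y|zyx)?z)*x → 14 states

14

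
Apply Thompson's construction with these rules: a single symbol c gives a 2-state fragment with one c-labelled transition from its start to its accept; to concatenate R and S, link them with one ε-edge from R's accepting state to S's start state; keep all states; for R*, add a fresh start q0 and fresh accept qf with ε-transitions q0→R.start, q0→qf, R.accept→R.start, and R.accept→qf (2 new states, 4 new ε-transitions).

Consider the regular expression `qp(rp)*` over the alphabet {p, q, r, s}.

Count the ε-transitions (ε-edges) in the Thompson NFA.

7

By structural recursion:
Each of the 4 symbol leaves contributes 0 ε-transitions.
  rp = 1 ε-transition
  (rp)* = 5 ε-transitions
  qp(rp)* = 7 ε-transitions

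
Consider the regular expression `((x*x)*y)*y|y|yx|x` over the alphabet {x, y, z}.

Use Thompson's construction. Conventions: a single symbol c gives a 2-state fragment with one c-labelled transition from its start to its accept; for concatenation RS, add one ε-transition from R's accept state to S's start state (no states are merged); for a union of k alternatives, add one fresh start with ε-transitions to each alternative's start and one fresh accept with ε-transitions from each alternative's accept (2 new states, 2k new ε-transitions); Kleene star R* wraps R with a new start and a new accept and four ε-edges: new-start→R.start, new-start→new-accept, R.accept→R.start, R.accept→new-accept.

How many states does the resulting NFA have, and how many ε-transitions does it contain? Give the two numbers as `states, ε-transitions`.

Recursing over subexpressions:
Each of the 8 symbol leaves contributes 2 states and 0 ε-transitions.
  x* = 4 states, 4 ε-transitions
  x*x = 6 states, 5 ε-transitions
  (x*x)* = 8 states, 9 ε-transitions
  (x*x)*y = 10 states, 10 ε-transitions
  ((x*x)*y)* = 12 states, 14 ε-transitions
  ((x*x)*y)*y = 14 states, 15 ε-transitions
  yx = 4 states, 1 ε-transition
  ((x*x)*y)*y|y|yx|x = 24 states, 24 ε-transitions

24, 24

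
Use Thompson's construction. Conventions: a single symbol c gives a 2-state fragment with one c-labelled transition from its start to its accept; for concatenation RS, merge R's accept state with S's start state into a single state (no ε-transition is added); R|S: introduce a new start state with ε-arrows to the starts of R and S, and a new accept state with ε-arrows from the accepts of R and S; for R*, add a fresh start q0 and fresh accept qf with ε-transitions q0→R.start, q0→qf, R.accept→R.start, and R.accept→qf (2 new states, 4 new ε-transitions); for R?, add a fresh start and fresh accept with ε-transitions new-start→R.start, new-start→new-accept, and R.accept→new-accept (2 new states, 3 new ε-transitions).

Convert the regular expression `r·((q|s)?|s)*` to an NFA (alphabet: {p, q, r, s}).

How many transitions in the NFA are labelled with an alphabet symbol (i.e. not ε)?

4

Recursing over subexpressions:
Each of the 4 symbol leaves contributes exactly 1 symbol transition.
  q|s → 2 symbol transitions
  (q|s)? → 2 symbol transitions
  (q|s)?|s → 3 symbol transitions
  ((q|s)?|s)* → 3 symbol transitions
  r·((q|s)?|s)* → 4 symbol transitions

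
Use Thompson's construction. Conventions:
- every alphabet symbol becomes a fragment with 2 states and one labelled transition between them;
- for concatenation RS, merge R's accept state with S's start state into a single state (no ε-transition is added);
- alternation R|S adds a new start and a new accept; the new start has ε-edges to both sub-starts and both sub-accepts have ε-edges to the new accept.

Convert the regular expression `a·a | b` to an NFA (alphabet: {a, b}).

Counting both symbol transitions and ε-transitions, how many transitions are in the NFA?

Recursing over subexpressions:
Each of the 3 symbol leaves contributes 1 transition (1 symbol, 0 ε).
  a·a = 2 transitions (2 symbol, 0 ε)
  a·a | b = 7 transitions (3 symbol, 4 ε)

7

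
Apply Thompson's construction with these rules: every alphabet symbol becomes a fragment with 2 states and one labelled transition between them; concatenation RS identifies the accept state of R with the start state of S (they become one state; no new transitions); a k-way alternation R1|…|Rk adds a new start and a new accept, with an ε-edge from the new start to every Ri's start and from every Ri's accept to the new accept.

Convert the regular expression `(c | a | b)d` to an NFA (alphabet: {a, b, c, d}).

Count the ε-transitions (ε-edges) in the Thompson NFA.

Recursing over subexpressions:
Each of the 4 symbol leaves contributes 0 ε-transitions.
  c | a | b = 6 ε-transitions
  (c | a | b)d = 6 ε-transitions

6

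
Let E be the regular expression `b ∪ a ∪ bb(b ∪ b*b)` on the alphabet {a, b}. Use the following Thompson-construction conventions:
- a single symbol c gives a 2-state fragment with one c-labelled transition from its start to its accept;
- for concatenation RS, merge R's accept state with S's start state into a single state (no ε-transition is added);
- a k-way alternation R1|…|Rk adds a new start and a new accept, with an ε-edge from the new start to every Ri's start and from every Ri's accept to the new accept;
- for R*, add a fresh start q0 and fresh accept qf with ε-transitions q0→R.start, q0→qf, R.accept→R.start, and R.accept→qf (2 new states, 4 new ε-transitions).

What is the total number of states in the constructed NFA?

17

Per subexpression:
Each of the 7 symbol leaves contributes a 2-state fragment.
  b* → 4 states
  b*b → 5 states
  b ∪ b*b → 9 states
  bb(b ∪ b*b) → 11 states
  b ∪ a ∪ bb(b ∪ b*b) → 17 states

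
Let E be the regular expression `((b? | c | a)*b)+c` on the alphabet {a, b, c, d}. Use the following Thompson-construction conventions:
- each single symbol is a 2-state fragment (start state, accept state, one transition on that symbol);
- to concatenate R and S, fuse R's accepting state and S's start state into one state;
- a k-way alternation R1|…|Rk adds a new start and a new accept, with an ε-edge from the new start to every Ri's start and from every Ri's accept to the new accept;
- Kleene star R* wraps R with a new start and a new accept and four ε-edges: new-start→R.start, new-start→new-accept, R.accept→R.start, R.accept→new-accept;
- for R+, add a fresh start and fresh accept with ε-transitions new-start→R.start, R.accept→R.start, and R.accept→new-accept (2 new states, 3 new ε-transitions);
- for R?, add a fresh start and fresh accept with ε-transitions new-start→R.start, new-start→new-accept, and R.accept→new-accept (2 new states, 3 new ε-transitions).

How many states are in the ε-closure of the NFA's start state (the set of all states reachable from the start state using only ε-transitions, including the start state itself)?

Let C(F) = |ε-closure(F.start)| within fragment F, and note whether F accepts ε. Symbol fragments have C = 1 and do not accept ε. Then:
  b? → new start has ε-edges to the inner start and to the new accept, so |ε-closure| = 2 + 1 = 3
  b? | c | a → new start ε-reaches every alternative's start; at least one alternative accepts ε, so the union's new accept is reached too: |ε-closure| = 1 + 3 + 1 + 1 + 1 = 7
  (b? | c | a)* → |ε-closure| = 1 (new start) + 7 (body) + 1 (new accept) = 9
  (b? | c | a)*b → the left operand accepts ε, so the closure extends into the next operand (the shared merged state is already counted); |ε-closure| = 9 + (1−1) = 9
  ((b? | c | a)*b)+ → new start ε-reaches only the body's start; the new accept needs a symbol first: |ε-closure| = 1 + 9 = 10
  ((b? | c | a)*b)+c → same as the first factor's closure: |ε-closure| = 10

10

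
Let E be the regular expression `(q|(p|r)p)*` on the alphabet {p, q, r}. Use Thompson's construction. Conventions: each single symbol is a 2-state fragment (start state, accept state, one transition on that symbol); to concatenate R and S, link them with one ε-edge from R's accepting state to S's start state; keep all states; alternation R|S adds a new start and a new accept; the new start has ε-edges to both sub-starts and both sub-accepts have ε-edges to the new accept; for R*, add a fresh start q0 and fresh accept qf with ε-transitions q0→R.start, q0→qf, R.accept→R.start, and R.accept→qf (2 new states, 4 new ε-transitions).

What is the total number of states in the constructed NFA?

14

By structural recursion:
Each of the 4 symbol leaves contributes a 2-state fragment.
  p|r = 6 states
  (p|r)p = 8 states
  q|(p|r)p = 12 states
  (q|(p|r)p)* = 14 states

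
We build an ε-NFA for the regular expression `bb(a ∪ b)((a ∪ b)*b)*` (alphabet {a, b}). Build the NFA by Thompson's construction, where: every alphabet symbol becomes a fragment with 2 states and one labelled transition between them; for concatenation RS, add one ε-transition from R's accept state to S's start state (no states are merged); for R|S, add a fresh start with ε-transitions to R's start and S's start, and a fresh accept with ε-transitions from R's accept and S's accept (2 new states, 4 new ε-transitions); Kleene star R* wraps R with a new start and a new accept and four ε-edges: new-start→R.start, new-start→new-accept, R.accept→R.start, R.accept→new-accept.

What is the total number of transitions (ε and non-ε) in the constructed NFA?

27

By structural recursion:
Each of the 7 symbol leaves contributes 1 transition (1 symbol, 0 ε).
  a ∪ b — 6 transitions (2 symbol, 4 ε)
  a ∪ b — 6 transitions (2 symbol, 4 ε)
  (a ∪ b)* — 10 transitions (2 symbol, 8 ε)
  (a ∪ b)*b — 12 transitions (3 symbol, 9 ε)
  ((a ∪ b)*b)* — 16 transitions (3 symbol, 13 ε)
  bb(a ∪ b)((a ∪ b)*b)* — 27 transitions (7 symbol, 20 ε)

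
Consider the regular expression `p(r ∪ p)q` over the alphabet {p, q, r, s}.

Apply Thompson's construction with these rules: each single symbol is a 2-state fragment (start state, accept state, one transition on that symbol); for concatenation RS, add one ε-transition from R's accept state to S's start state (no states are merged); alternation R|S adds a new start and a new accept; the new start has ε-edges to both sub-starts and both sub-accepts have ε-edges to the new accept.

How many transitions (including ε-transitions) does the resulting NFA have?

Bottom-up over the parse tree:
Each of the 4 symbol leaves contributes 1 transition (1 symbol, 0 ε).
  r ∪ p : 6 transitions (2 symbol, 4 ε)
  p(r ∪ p)q : 10 transitions (4 symbol, 6 ε)

10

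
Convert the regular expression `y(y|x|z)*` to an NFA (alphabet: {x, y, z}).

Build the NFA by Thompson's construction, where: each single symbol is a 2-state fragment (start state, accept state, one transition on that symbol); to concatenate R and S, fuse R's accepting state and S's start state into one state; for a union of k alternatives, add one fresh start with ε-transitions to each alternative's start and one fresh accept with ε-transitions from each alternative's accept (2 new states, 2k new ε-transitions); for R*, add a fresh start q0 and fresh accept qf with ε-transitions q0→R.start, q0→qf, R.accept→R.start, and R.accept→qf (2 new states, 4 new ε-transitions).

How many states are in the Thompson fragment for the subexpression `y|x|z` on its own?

8

Fragment for `y|x|z`:
Each of the 3 symbol leaves contributes a 2-state fragment.
  y|x|z : 8 states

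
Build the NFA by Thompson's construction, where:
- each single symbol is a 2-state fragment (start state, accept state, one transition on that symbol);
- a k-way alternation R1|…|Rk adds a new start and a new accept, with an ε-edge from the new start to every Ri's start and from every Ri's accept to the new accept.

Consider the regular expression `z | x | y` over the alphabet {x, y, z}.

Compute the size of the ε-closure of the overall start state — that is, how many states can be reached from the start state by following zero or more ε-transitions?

4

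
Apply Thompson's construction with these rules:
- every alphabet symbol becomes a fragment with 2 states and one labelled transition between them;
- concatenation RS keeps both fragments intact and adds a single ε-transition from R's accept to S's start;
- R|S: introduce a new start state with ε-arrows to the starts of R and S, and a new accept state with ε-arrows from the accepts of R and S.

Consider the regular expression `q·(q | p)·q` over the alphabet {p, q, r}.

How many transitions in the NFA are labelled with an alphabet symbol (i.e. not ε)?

Recursing over subexpressions:
Each of the 4 symbol leaves contributes exactly 1 symbol transition.
  q | p — 2 symbol transitions
  q·(q | p)·q — 4 symbol transitions

4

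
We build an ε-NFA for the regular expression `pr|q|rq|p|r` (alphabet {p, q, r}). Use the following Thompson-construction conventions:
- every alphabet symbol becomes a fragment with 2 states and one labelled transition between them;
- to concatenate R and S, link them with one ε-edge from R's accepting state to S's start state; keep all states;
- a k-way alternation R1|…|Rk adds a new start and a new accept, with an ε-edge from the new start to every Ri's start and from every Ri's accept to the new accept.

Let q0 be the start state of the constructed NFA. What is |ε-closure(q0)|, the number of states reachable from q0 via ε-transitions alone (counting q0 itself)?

6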